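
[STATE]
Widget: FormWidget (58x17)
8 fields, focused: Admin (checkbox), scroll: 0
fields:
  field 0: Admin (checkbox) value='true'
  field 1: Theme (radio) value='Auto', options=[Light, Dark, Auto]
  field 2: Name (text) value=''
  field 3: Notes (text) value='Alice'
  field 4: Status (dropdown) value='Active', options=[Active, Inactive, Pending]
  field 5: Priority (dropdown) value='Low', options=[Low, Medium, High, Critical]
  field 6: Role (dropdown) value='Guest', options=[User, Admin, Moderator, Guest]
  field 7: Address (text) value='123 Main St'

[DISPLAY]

> Admin:      [x]                                         
  Theme:      ( ) Light  ( ) Dark  (●) Auto               
  Name:       [                                          ]
  Notes:      [Alice                                     ]
  Status:     [Active                                   ▼]
  Priority:   [Low                                      ▼]
  Role:       [Guest                                    ▼]
  Address:    [123 Main St                               ]
                                                          
                                                          
                                                          
                                                          
                                                          
                                                          
                                                          
                                                          
                                                          


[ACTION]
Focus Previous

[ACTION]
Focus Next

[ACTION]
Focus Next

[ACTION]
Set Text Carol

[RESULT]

  Admin:      [x]                                         
> Theme:      ( ) Light  ( ) Dark  (●) Auto               
  Name:       [                                          ]
  Notes:      [Alice                                     ]
  Status:     [Active                                   ▼]
  Priority:   [Low                                      ▼]
  Role:       [Guest                                    ▼]
  Address:    [123 Main St                               ]
                                                          
                                                          
                                                          
                                                          
                                                          
                                                          
                                                          
                                                          
                                                          


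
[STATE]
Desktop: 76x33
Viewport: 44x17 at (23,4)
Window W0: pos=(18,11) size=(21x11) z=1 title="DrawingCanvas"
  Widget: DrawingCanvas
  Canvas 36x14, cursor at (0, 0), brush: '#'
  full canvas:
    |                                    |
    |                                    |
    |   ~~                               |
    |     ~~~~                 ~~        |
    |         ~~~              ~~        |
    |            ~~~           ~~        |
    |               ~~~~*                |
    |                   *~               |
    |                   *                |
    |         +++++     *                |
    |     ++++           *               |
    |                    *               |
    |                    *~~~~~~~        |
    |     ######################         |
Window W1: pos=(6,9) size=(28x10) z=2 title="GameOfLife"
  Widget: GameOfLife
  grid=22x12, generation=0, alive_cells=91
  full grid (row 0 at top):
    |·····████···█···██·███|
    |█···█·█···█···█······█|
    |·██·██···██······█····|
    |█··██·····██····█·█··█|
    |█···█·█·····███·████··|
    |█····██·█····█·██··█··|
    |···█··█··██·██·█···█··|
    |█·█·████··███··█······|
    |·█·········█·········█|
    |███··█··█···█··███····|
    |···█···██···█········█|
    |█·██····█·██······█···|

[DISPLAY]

                                            
                                            
                                            
                                            
                                            
━━━━━━━━━━┓                                 
          ┃                                 
──────────┨━━━━┓                            
          ┃    ┃                            
█·█··█    ┃────┨                            
████··    ┃    ┃                            
█··█··    ┃    ┃                            
···█··    ┃    ┃                            
······    ┃    ┃                            
━━━━━━━━━━┛    ┃                            
        ~~~    ┃                            
           ~~~~┃                            


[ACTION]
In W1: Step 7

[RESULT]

                                            
                                            
                                            
                                            
                                            
━━━━━━━━━━┓                                 
          ┃                                 
──────────┨━━━━┓                            
          ┃    ┃                            
······    ┃────┨                            
······    ┃    ┃                            
·██···    ┃    ┃                            
······    ┃    ┃                            
······    ┃    ┃                            
━━━━━━━━━━┛    ┃                            
        ~~~    ┃                            
           ~~~~┃                            


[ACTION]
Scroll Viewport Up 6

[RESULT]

                                            
                                            
                                            
                                            
                                            
                                            
                                            
                                            
                                            
━━━━━━━━━━┓                                 
          ┃                                 
──────────┨━━━━┓                            
          ┃    ┃                            
······    ┃────┨                            
······    ┃    ┃                            
·██···    ┃    ┃                            
······    ┃    ┃                            


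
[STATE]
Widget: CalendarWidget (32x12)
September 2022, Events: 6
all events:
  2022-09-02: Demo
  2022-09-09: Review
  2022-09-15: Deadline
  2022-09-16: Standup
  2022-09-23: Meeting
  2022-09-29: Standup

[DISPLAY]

         September 2022         
Mo Tu We Th Fr Sa Su            
          1  2*  3  4           
 5  6  7  8  9* 10 11           
12 13 14 15* 16* 17 18          
19 20 21 22 23* 24 25           
26 27 28 29* 30                 
                                
                                
                                
                                
                                


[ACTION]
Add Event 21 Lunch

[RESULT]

         September 2022         
Mo Tu We Th Fr Sa Su            
          1  2*  3  4           
 5  6  7  8  9* 10 11           
12 13 14 15* 16* 17 18          
19 20 21* 22 23* 24 25          
26 27 28 29* 30                 
                                
                                
                                
                                
                                


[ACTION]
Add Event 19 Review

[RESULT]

         September 2022         
Mo Tu We Th Fr Sa Su            
          1  2*  3  4           
 5  6  7  8  9* 10 11           
12 13 14 15* 16* 17 18          
19* 20 21* 22 23* 24 25         
26 27 28 29* 30                 
                                
                                
                                
                                
                                


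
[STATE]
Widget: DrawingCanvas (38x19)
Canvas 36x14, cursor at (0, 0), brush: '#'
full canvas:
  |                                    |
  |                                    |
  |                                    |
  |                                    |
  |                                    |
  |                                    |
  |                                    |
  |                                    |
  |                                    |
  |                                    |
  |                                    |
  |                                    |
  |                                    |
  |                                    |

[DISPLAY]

+                                     
                                      
                                      
                                      
                                      
                                      
                                      
                                      
                                      
                                      
                                      
                                      
                                      
                                      
                                      
                                      
                                      
                                      
                                      


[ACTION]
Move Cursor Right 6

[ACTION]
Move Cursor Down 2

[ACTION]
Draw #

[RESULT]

                                      
                                      
      #                               
                                      
                                      
                                      
                                      
                                      
                                      
                                      
                                      
                                      
                                      
                                      
                                      
                                      
                                      
                                      
                                      


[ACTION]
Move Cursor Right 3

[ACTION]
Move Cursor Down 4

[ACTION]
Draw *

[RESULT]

                                      
                                      
      #                               
                                      
                                      
                                      
         *                            
                                      
                                      
                                      
                                      
                                      
                                      
                                      
                                      
                                      
                                      
                                      
                                      


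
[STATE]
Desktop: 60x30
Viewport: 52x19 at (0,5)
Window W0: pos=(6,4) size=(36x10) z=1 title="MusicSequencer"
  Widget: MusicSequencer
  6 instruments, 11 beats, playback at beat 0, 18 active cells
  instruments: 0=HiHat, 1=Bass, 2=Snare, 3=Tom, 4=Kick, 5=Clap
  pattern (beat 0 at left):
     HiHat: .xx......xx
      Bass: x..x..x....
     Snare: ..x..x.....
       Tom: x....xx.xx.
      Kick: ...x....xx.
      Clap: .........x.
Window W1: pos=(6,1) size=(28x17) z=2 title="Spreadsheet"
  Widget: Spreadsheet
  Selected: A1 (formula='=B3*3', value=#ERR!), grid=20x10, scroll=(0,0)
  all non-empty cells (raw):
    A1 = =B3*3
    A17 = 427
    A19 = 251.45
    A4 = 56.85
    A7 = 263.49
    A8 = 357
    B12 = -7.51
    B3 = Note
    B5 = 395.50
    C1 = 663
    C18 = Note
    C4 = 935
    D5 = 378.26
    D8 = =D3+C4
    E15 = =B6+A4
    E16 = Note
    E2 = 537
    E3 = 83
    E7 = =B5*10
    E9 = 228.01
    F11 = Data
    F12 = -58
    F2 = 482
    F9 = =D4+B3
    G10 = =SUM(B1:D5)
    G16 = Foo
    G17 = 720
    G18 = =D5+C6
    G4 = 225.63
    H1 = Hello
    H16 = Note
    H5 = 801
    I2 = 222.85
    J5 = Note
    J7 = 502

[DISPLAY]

      ┃       A       B       C  ┃       ┃          
      ┃--------------------------┃───────┨          
      ┃  1 [#ERR!]        0     6┃       ┃          
      ┃  2        0       0      ┃       ┃          
      ┃  3        0Note          ┃       ┃          
      ┃  4    56.85       0     9┃       ┃          
      ┃  5        0  395.50      ┃       ┃          
      ┃  6        0       0      ┃       ┃          
      ┃  7   263.49       0      ┃━━━━━━━┛          
      ┃  8      357       0      ┃                  
      ┃  9        0       0      ┃                  
      ┃ 10        0       0      ┃                  
      ┗━━━━━━━━━━━━━━━━━━━━━━━━━━┛                  
                                                    
                                                    
                                                    
                                                    
                                                    
                                                    


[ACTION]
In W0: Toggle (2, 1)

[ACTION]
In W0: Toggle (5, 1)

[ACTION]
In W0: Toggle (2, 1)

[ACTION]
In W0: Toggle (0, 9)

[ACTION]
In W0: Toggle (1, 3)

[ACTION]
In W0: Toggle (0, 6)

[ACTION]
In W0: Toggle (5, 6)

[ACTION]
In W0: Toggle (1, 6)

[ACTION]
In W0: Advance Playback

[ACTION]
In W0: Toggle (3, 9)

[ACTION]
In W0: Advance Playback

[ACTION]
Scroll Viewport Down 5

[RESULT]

      ┃  4    56.85       0     9┃       ┃          
      ┃  5        0  395.50      ┃       ┃          
      ┃  6        0       0      ┃       ┃          
      ┃  7   263.49       0      ┃━━━━━━━┛          
      ┃  8      357       0      ┃                  
      ┃  9        0       0      ┃                  
      ┃ 10        0       0      ┃                  
      ┗━━━━━━━━━━━━━━━━━━━━━━━━━━┛                  
                                                    
                                                    
                                                    
                                                    
                                                    
                                                    
                                                    
                                                    
                                                    
                                                    
                                                    


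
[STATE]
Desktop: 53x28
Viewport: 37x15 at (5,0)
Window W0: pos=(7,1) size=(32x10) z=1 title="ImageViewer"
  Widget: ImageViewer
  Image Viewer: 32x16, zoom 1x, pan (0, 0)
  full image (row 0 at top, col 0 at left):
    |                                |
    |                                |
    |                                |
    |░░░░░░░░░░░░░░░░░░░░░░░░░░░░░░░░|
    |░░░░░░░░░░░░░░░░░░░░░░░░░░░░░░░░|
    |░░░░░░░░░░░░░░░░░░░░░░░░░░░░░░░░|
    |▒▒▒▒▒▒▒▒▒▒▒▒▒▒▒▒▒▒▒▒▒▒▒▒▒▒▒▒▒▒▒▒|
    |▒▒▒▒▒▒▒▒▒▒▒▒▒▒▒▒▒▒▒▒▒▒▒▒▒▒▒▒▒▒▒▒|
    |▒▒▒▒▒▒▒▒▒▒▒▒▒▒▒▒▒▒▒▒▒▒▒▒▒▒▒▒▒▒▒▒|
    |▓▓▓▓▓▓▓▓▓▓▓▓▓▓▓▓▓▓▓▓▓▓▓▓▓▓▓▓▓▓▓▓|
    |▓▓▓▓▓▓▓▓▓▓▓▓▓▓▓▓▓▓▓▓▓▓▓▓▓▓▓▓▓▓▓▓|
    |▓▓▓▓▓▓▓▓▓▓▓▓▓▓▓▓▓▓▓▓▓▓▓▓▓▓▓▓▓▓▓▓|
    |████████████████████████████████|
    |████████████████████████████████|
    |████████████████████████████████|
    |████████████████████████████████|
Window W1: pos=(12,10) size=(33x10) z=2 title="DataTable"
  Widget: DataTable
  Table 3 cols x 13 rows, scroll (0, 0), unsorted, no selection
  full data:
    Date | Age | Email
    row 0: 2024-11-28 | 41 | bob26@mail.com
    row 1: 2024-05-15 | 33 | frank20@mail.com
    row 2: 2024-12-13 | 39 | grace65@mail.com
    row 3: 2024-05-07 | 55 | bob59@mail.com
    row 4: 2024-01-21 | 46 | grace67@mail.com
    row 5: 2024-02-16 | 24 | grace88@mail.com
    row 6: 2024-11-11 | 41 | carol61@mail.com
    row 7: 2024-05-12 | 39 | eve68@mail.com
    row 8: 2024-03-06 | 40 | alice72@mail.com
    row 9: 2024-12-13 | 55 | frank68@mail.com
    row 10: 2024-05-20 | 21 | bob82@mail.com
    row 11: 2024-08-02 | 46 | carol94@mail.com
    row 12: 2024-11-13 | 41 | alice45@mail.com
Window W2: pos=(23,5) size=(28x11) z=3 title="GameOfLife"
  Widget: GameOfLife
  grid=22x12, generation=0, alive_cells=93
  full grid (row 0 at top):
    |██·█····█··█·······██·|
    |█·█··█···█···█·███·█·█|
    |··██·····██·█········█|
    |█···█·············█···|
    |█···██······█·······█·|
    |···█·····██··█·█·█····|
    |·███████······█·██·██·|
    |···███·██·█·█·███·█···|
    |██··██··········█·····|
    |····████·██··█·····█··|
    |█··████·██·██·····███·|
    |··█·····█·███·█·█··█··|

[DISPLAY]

                                     
  ┏━━━━━━━━━━━━━━━━━━━━━━━━━━━━━━┓   
  ┃ ImageViewer                  ┃   
  ┠──────────────────────────────┨   
  ┃                              ┃   
  ┃               ┏━━━━━━━━━━━━━━━━━━
  ┃               ┃ GameOfLife       
  ┃░░░░░░░░░░░░░░░┠──────────────────
  ┃░░░░░░░░░░░░░░░┃Gen: 0            
  ┃░░░░░░░░░░░░░░░┃█···█·············
  ┗━━━━┏━━━━━━━━━━┃█···██······█·····
       ┃ DataTable┃···█·····██··█·█·█
       ┠──────────┃·███████······█·██
       ┃Date      ┃···███·██·█·█·███·
       ┃──────────┃██··██··········█·


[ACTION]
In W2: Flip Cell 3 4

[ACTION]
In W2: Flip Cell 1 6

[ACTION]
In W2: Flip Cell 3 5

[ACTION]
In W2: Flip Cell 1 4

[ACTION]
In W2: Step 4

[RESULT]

                                     
  ┏━━━━━━━━━━━━━━━━━━━━━━━━━━━━━━┓   
  ┃ ImageViewer                  ┃   
  ┠──────────────────────────────┨   
  ┃                              ┃   
  ┃               ┏━━━━━━━━━━━━━━━━━━
  ┃               ┃ GameOfLife       
  ┃░░░░░░░░░░░░░░░┠──────────────────
  ┃░░░░░░░░░░░░░░░┃Gen: 4            
  ┃░░░░░░░░░░░░░░░┃·█······█········█
  ┗━━━━┏━━━━━━━━━━┃····████······█··█
       ┃ DataTable┃····███·······██·█
       ┠──────────┃········█····█·█·█
       ┃Date      ┃······██·██···█··█
       ┃──────────┃·········█··█·█···


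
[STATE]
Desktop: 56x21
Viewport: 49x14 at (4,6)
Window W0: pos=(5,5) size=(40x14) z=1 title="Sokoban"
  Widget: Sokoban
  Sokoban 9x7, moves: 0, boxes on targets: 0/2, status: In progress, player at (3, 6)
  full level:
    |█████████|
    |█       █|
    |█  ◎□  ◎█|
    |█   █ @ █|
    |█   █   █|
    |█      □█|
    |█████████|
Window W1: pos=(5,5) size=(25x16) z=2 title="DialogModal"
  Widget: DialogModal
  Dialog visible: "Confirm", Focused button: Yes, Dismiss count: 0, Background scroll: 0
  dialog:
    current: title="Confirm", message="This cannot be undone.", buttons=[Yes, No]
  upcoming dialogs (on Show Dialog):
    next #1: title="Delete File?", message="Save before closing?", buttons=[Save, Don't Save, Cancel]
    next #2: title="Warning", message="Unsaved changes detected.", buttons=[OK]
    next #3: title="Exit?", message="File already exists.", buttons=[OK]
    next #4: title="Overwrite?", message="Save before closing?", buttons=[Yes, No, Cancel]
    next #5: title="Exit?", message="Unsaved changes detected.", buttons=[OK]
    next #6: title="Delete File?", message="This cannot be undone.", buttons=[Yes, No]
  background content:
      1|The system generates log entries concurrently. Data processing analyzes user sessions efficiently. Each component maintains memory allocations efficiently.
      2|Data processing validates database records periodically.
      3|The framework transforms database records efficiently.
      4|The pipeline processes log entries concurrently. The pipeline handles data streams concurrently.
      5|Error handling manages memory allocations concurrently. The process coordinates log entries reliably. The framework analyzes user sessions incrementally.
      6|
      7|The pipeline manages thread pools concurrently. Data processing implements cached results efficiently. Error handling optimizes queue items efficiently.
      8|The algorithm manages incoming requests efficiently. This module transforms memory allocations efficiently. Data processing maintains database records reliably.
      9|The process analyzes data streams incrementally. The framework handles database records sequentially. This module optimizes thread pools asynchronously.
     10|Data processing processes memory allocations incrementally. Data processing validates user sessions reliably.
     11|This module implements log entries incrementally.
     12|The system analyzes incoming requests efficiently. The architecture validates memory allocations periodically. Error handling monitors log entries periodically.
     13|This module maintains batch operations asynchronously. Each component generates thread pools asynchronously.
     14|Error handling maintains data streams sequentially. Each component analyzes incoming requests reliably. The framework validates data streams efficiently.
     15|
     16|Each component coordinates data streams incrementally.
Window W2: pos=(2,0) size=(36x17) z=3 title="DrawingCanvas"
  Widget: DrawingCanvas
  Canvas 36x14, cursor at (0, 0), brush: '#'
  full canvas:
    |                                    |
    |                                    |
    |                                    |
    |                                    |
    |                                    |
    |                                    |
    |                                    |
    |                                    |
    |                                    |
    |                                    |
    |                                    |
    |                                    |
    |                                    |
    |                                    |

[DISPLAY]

                                 ┃      ┃        
                                 ┃──────┨        
                                 ┃      ┃        
                                 ┃      ┃        
                                 ┃      ┃        
                                 ┃      ┃        
                                 ┃      ┃        
                                 ┃      ┃        
                                 ┃      ┃        
                                 ┃      ┃        
━━━━━━━━━━━━━━━━━━━━━━━━━━━━━━━━━┛      ┃        
 ┃Data processing process┃              ┃        
 ┃This module implements ┃━━━━━━━━━━━━━━┛        
 ┃The system analyzes inc┃                       


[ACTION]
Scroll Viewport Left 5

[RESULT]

  ┃                                  ┃      ┃    
  ┃                                  ┃──────┨    
  ┃                                  ┃      ┃    
  ┃                                  ┃      ┃    
  ┃                                  ┃      ┃    
  ┃                                  ┃      ┃    
  ┃                                  ┃      ┃    
  ┃                                  ┃      ┃    
  ┃                                  ┃      ┃    
  ┃                                  ┃      ┃    
  ┗━━━━━━━━━━━━━━━━━━━━━━━━━━━━━━━━━━┛      ┃    
     ┃Data processing process┃              ┃    
     ┃This module implements ┃━━━━━━━━━━━━━━┛    
     ┃The system analyzes inc┃                   


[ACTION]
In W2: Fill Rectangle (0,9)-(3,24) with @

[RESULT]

  ┃         @@@@@@@@@@@@@@@@         ┃      ┃    
  ┃                                  ┃──────┨    
  ┃                                  ┃      ┃    
  ┃                                  ┃      ┃    
  ┃                                  ┃      ┃    
  ┃                                  ┃      ┃    
  ┃                                  ┃      ┃    
  ┃                                  ┃      ┃    
  ┃                                  ┃      ┃    
  ┃                                  ┃      ┃    
  ┗━━━━━━━━━━━━━━━━━━━━━━━━━━━━━━━━━━┛      ┃    
     ┃Data processing process┃              ┃    
     ┃This module implements ┃━━━━━━━━━━━━━━┛    
     ┃The system analyzes inc┃                   


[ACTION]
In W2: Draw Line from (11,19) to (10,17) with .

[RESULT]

  ┃         @@@@@@@@@@@@@@@@         ┃      ┃    
  ┃                                  ┃──────┨    
  ┃                                  ┃      ┃    
  ┃                                  ┃      ┃    
  ┃                                  ┃      ┃    
  ┃                                  ┃      ┃    
  ┃                                  ┃      ┃    
  ┃                 .                ┃      ┃    
  ┃                  ..              ┃      ┃    
  ┃                                  ┃      ┃    
  ┗━━━━━━━━━━━━━━━━━━━━━━━━━━━━━━━━━━┛      ┃    
     ┃Data processing process┃              ┃    
     ┃This module implements ┃━━━━━━━━━━━━━━┛    
     ┃The system analyzes inc┃                   


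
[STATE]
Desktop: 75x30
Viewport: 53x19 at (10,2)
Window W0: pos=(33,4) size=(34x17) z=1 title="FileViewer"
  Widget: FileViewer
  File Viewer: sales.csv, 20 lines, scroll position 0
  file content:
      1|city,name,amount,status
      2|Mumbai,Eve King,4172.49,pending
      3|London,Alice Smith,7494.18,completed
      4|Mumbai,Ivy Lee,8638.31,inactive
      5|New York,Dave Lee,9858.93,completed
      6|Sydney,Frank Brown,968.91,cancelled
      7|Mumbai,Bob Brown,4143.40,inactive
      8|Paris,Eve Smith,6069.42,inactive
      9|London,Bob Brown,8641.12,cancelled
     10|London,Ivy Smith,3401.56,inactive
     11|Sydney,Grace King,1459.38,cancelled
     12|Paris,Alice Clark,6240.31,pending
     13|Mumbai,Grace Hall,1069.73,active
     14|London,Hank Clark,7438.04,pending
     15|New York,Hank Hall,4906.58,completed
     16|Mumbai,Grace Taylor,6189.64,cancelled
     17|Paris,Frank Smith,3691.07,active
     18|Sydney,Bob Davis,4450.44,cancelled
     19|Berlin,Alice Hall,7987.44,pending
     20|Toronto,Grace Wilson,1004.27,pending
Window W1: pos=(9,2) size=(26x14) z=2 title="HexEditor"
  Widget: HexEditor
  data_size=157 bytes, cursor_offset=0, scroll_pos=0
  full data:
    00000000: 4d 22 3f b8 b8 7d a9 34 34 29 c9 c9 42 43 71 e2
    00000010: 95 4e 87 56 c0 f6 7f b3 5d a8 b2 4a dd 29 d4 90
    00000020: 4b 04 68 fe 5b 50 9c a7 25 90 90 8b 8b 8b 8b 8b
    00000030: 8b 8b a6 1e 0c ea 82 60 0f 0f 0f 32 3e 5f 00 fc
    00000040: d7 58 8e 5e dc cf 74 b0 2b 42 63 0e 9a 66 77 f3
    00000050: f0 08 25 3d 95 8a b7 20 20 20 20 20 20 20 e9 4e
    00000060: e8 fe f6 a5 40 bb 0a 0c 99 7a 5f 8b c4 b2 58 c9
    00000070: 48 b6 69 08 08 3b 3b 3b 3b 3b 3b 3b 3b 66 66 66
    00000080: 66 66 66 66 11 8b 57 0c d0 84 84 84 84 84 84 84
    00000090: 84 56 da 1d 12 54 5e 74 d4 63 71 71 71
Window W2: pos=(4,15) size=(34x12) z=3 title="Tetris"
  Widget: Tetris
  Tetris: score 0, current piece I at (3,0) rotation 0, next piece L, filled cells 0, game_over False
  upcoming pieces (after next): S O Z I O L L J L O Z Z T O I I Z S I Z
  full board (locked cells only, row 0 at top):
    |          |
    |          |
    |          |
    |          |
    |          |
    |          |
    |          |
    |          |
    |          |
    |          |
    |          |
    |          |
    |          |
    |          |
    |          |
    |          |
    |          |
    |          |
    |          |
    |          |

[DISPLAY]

━━━━━━━━━━━━━━━━━━━━━━━━┓                            
 HexEditor              ┃                            
────────────────────────┨━━━━━━━━━━━━━━━━━━━━━━━━━━━━
00000000  4D 22 3f b8 b8┃FileViewer                  
00000010  95 4e 87 56 c0┃────────────────────────────
00000020  4b 04 68 fe 5b┃ity,name,amount,status      
00000030  8b 8b a6 1e 0c┃umbai,Eve King,4172.49,pendi
00000040  d7 58 8e 5e dc┃ondon,Alice Smith,7494.18,co
00000050  f0 08 25 3d 95┃umbai,Ivy Lee,8638.31,inacti
00000060  e8 fe f6 a5 40┃ew York,Dave Lee,9858.93,com
00000070  48 b6 69 08 08┃ydney,Frank Brown,968.91,can
00000080  66 66 66 66 11┃umbai,Bob Brown,4143.40,inac
00000090  84 56 da 1d 12┃aris,Eve Smith,6069.42,inact
━━━━━━━━━━━━━━━━━━━━━━━━━━━┓on,Bob Brown,8641.12,canc
is                         ┃on,Ivy Smith,3401.56,inac
───────────────────────────┨ey,Grace King,1459.38,can
     │Next:                ┃s,Alice Clark,6240.31,pen
     │  ▒                  ┃ai,Grace Hall,1069.73,act
     │▒▒▒                  ┃━━━━━━━━━━━━━━━━━━━━━━━━━


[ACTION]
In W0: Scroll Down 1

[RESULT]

━━━━━━━━━━━━━━━━━━━━━━━━┓                            
 HexEditor              ┃                            
────────────────────────┨━━━━━━━━━━━━━━━━━━━━━━━━━━━━
00000000  4D 22 3f b8 b8┃FileViewer                  
00000010  95 4e 87 56 c0┃────────────────────────────
00000020  4b 04 68 fe 5b┃umbai,Eve King,4172.49,pendi
00000030  8b 8b a6 1e 0c┃ondon,Alice Smith,7494.18,co
00000040  d7 58 8e 5e dc┃umbai,Ivy Lee,8638.31,inacti
00000050  f0 08 25 3d 95┃ew York,Dave Lee,9858.93,com
00000060  e8 fe f6 a5 40┃ydney,Frank Brown,968.91,can
00000070  48 b6 69 08 08┃umbai,Bob Brown,4143.40,inac
00000080  66 66 66 66 11┃aris,Eve Smith,6069.42,inact
00000090  84 56 da 1d 12┃ondon,Bob Brown,8641.12,canc
━━━━━━━━━━━━━━━━━━━━━━━━━━━┓on,Ivy Smith,3401.56,inac
is                         ┃ey,Grace King,1459.38,can
───────────────────────────┨s,Alice Clark,6240.31,pen
     │Next:                ┃ai,Grace Hall,1069.73,act
     │  ▒                  ┃on,Hank Clark,7438.04,pen
     │▒▒▒                  ┃━━━━━━━━━━━━━━━━━━━━━━━━━


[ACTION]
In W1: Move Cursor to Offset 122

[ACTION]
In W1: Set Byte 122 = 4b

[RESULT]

━━━━━━━━━━━━━━━━━━━━━━━━┓                            
 HexEditor              ┃                            
────────────────────────┨━━━━━━━━━━━━━━━━━━━━━━━━━━━━
00000000  4d 22 3f b8 b8┃FileViewer                  
00000010  95 4e 87 56 c0┃────────────────────────────
00000020  4b 04 68 fe 5b┃umbai,Eve King,4172.49,pendi
00000030  8b 8b a6 1e 0c┃ondon,Alice Smith,7494.18,co
00000040  d7 58 8e 5e dc┃umbai,Ivy Lee,8638.31,inacti
00000050  f0 08 25 3d 95┃ew York,Dave Lee,9858.93,com
00000060  e8 fe f6 a5 40┃ydney,Frank Brown,968.91,can
00000070  48 b6 69 08 08┃umbai,Bob Brown,4143.40,inac
00000080  66 66 66 66 11┃aris,Eve Smith,6069.42,inact
00000090  84 56 da 1d 12┃ondon,Bob Brown,8641.12,canc
━━━━━━━━━━━━━━━━━━━━━━━━━━━┓on,Ivy Smith,3401.56,inac
is                         ┃ey,Grace King,1459.38,can
───────────────────────────┨s,Alice Clark,6240.31,pen
     │Next:                ┃ai,Grace Hall,1069.73,act
     │  ▒                  ┃on,Hank Clark,7438.04,pen
     │▒▒▒                  ┃━━━━━━━━━━━━━━━━━━━━━━━━━


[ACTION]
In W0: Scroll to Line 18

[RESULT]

━━━━━━━━━━━━━━━━━━━━━━━━┓                            
 HexEditor              ┃                            
────────────────────────┨━━━━━━━━━━━━━━━━━━━━━━━━━━━━
00000000  4d 22 3f b8 b8┃FileViewer                  
00000010  95 4e 87 56 c0┃────────────────────────────
00000020  4b 04 68 fe 5b┃aris,Eve Smith,6069.42,inact
00000030  8b 8b a6 1e 0c┃ondon,Bob Brown,8641.12,canc
00000040  d7 58 8e 5e dc┃ondon,Ivy Smith,3401.56,inac
00000050  f0 08 25 3d 95┃ydney,Grace King,1459.38,can
00000060  e8 fe f6 a5 40┃aris,Alice Clark,6240.31,pen
00000070  48 b6 69 08 08┃umbai,Grace Hall,1069.73,act
00000080  66 66 66 66 11┃ondon,Hank Clark,7438.04,pen
00000090  84 56 da 1d 12┃ew York,Hank Hall,4906.58,co
━━━━━━━━━━━━━━━━━━━━━━━━━━━┓ai,Grace Taylor,6189.64,c
is                         ┃s,Frank Smith,3691.07,act
───────────────────────────┨ey,Bob Davis,4450.44,canc
     │Next:                ┃in,Alice Hall,7987.44,pen
     │  ▒                  ┃nto,Grace Wilson,1004.27,
     │▒▒▒                  ┃━━━━━━━━━━━━━━━━━━━━━━━━━


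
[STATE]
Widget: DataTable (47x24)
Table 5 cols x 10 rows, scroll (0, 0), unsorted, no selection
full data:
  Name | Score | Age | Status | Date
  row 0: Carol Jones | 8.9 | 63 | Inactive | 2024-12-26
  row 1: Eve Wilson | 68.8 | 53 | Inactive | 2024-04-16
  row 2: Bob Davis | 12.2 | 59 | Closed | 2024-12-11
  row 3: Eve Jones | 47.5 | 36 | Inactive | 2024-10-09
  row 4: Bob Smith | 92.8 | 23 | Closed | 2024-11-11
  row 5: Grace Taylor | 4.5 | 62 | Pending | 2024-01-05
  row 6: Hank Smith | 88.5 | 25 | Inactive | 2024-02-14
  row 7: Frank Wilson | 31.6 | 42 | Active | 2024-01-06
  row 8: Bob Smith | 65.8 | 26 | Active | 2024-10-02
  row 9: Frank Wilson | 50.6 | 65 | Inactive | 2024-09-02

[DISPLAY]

Name        │Score│Age│Status  │Date           
────────────┼─────┼───┼────────┼──────────     
Carol Jones │8.9  │63 │Inactive│2024-12-26     
Eve Wilson  │68.8 │53 │Inactive│2024-04-16     
Bob Davis   │12.2 │59 │Closed  │2024-12-11     
Eve Jones   │47.5 │36 │Inactive│2024-10-09     
Bob Smith   │92.8 │23 │Closed  │2024-11-11     
Grace Taylor│4.5  │62 │Pending │2024-01-05     
Hank Smith  │88.5 │25 │Inactive│2024-02-14     
Frank Wilson│31.6 │42 │Active  │2024-01-06     
Bob Smith   │65.8 │26 │Active  │2024-10-02     
Frank Wilson│50.6 │65 │Inactive│2024-09-02     
                                               
                                               
                                               
                                               
                                               
                                               
                                               
                                               
                                               
                                               
                                               
                                               


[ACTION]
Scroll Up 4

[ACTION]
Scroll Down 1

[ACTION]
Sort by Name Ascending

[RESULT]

Name       ▲│Score│Age│Status  │Date           
────────────┼─────┼───┼────────┼──────────     
Bob Davis   │12.2 │59 │Closed  │2024-12-11     
Bob Smith   │92.8 │23 │Closed  │2024-11-11     
Bob Smith   │65.8 │26 │Active  │2024-10-02     
Carol Jones │8.9  │63 │Inactive│2024-12-26     
Eve Jones   │47.5 │36 │Inactive│2024-10-09     
Eve Wilson  │68.8 │53 │Inactive│2024-04-16     
Frank Wilson│31.6 │42 │Active  │2024-01-06     
Frank Wilson│50.6 │65 │Inactive│2024-09-02     
Grace Taylor│4.5  │62 │Pending │2024-01-05     
Hank Smith  │88.5 │25 │Inactive│2024-02-14     
                                               
                                               
                                               
                                               
                                               
                                               
                                               
                                               
                                               
                                               
                                               
                                               


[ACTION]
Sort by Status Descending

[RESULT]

Name        │Score│Age│Status ▼│Date           
────────────┼─────┼───┼────────┼──────────     
Grace Taylor│4.5  │62 │Pending │2024-01-05     
Carol Jones │8.9  │63 │Inactive│2024-12-26     
Eve Jones   │47.5 │36 │Inactive│2024-10-09     
Eve Wilson  │68.8 │53 │Inactive│2024-04-16     
Frank Wilson│50.6 │65 │Inactive│2024-09-02     
Hank Smith  │88.5 │25 │Inactive│2024-02-14     
Bob Davis   │12.2 │59 │Closed  │2024-12-11     
Bob Smith   │92.8 │23 │Closed  │2024-11-11     
Bob Smith   │65.8 │26 │Active  │2024-10-02     
Frank Wilson│31.6 │42 │Active  │2024-01-06     
                                               
                                               
                                               
                                               
                                               
                                               
                                               
                                               
                                               
                                               
                                               
                                               


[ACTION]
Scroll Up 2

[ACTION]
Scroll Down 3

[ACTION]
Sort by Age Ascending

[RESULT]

Name        │Score│Ag▲│Status  │Date           
────────────┼─────┼───┼────────┼──────────     
Bob Smith   │92.8 │23 │Closed  │2024-11-11     
Hank Smith  │88.5 │25 │Inactive│2024-02-14     
Bob Smith   │65.8 │26 │Active  │2024-10-02     
Eve Jones   │47.5 │36 │Inactive│2024-10-09     
Frank Wilson│31.6 │42 │Active  │2024-01-06     
Eve Wilson  │68.8 │53 │Inactive│2024-04-16     
Bob Davis   │12.2 │59 │Closed  │2024-12-11     
Grace Taylor│4.5  │62 │Pending │2024-01-05     
Carol Jones │8.9  │63 │Inactive│2024-12-26     
Frank Wilson│50.6 │65 │Inactive│2024-09-02     
                                               
                                               
                                               
                                               
                                               
                                               
                                               
                                               
                                               
                                               
                                               
                                               
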